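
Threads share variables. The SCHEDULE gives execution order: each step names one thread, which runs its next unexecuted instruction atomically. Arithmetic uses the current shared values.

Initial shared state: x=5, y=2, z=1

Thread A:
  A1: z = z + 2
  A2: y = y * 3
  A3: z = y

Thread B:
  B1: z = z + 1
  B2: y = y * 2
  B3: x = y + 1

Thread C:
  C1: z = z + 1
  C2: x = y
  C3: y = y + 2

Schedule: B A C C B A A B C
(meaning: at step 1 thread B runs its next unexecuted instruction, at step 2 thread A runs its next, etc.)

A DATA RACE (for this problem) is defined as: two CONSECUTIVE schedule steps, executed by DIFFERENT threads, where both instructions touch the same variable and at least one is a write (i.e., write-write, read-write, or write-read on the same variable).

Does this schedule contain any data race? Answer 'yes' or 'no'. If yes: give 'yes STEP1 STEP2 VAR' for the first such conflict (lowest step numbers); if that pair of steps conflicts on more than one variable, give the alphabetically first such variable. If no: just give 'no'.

Steps 1,2: B(z = z + 1) vs A(z = z + 2). RACE on z (W-W).
Steps 2,3: A(z = z + 2) vs C(z = z + 1). RACE on z (W-W).
Steps 3,4: same thread (C). No race.
Steps 4,5: C(x = y) vs B(y = y * 2). RACE on y (R-W).
Steps 5,6: B(y = y * 2) vs A(y = y * 3). RACE on y (W-W).
Steps 6,7: same thread (A). No race.
Steps 7,8: A(r=y,w=z) vs B(r=y,w=x). No conflict.
Steps 8,9: B(x = y + 1) vs C(y = y + 2). RACE on y (R-W).
First conflict at steps 1,2.

Answer: yes 1 2 z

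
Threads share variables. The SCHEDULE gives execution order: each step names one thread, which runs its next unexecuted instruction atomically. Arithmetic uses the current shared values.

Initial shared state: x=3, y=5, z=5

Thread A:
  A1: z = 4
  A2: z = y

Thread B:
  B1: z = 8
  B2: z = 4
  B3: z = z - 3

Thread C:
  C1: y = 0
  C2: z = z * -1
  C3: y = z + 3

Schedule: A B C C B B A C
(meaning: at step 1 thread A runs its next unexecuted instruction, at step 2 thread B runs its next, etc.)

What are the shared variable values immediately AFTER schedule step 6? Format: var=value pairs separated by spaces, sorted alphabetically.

Answer: x=3 y=0 z=1

Derivation:
Step 1: thread A executes A1 (z = 4). Shared: x=3 y=5 z=4. PCs: A@1 B@0 C@0
Step 2: thread B executes B1 (z = 8). Shared: x=3 y=5 z=8. PCs: A@1 B@1 C@0
Step 3: thread C executes C1 (y = 0). Shared: x=3 y=0 z=8. PCs: A@1 B@1 C@1
Step 4: thread C executes C2 (z = z * -1). Shared: x=3 y=0 z=-8. PCs: A@1 B@1 C@2
Step 5: thread B executes B2 (z = 4). Shared: x=3 y=0 z=4. PCs: A@1 B@2 C@2
Step 6: thread B executes B3 (z = z - 3). Shared: x=3 y=0 z=1. PCs: A@1 B@3 C@2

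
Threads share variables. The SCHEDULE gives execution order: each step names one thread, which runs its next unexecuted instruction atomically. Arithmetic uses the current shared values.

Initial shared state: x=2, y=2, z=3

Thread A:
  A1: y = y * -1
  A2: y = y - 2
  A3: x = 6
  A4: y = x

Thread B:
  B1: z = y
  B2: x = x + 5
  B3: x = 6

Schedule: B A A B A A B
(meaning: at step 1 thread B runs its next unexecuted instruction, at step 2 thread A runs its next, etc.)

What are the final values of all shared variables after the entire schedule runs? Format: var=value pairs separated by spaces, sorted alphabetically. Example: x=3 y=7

Answer: x=6 y=6 z=2

Derivation:
Step 1: thread B executes B1 (z = y). Shared: x=2 y=2 z=2. PCs: A@0 B@1
Step 2: thread A executes A1 (y = y * -1). Shared: x=2 y=-2 z=2. PCs: A@1 B@1
Step 3: thread A executes A2 (y = y - 2). Shared: x=2 y=-4 z=2. PCs: A@2 B@1
Step 4: thread B executes B2 (x = x + 5). Shared: x=7 y=-4 z=2. PCs: A@2 B@2
Step 5: thread A executes A3 (x = 6). Shared: x=6 y=-4 z=2. PCs: A@3 B@2
Step 6: thread A executes A4 (y = x). Shared: x=6 y=6 z=2. PCs: A@4 B@2
Step 7: thread B executes B3 (x = 6). Shared: x=6 y=6 z=2. PCs: A@4 B@3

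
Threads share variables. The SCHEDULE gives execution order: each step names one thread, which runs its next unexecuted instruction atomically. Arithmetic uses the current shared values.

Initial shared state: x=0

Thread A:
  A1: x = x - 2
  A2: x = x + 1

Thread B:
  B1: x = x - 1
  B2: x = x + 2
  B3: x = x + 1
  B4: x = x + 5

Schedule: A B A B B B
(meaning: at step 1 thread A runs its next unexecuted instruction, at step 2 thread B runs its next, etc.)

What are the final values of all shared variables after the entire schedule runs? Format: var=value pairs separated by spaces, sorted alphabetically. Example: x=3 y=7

Answer: x=6

Derivation:
Step 1: thread A executes A1 (x = x - 2). Shared: x=-2. PCs: A@1 B@0
Step 2: thread B executes B1 (x = x - 1). Shared: x=-3. PCs: A@1 B@1
Step 3: thread A executes A2 (x = x + 1). Shared: x=-2. PCs: A@2 B@1
Step 4: thread B executes B2 (x = x + 2). Shared: x=0. PCs: A@2 B@2
Step 5: thread B executes B3 (x = x + 1). Shared: x=1. PCs: A@2 B@3
Step 6: thread B executes B4 (x = x + 5). Shared: x=6. PCs: A@2 B@4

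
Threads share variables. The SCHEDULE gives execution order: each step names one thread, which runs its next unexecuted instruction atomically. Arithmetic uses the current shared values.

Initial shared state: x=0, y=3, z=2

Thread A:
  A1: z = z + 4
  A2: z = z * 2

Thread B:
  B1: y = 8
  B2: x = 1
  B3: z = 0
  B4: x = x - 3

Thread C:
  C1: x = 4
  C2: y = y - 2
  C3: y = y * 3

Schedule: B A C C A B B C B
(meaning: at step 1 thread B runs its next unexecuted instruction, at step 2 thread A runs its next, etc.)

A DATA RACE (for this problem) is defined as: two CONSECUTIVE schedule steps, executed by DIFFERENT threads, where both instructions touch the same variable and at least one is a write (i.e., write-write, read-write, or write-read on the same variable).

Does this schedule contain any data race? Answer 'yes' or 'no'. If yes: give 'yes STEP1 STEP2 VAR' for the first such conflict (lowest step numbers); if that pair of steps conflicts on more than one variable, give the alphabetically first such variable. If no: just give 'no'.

Steps 1,2: B(r=-,w=y) vs A(r=z,w=z). No conflict.
Steps 2,3: A(r=z,w=z) vs C(r=-,w=x). No conflict.
Steps 3,4: same thread (C). No race.
Steps 4,5: C(r=y,w=y) vs A(r=z,w=z). No conflict.
Steps 5,6: A(r=z,w=z) vs B(r=-,w=x). No conflict.
Steps 6,7: same thread (B). No race.
Steps 7,8: B(r=-,w=z) vs C(r=y,w=y). No conflict.
Steps 8,9: C(r=y,w=y) vs B(r=x,w=x). No conflict.

Answer: no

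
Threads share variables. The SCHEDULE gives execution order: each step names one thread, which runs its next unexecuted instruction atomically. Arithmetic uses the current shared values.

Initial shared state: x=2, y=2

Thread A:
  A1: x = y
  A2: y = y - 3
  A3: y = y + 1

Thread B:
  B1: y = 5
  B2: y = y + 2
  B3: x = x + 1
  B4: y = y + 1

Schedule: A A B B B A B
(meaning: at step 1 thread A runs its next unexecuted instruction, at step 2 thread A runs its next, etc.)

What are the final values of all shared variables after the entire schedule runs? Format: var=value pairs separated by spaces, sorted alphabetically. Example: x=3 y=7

Answer: x=3 y=9

Derivation:
Step 1: thread A executes A1 (x = y). Shared: x=2 y=2. PCs: A@1 B@0
Step 2: thread A executes A2 (y = y - 3). Shared: x=2 y=-1. PCs: A@2 B@0
Step 3: thread B executes B1 (y = 5). Shared: x=2 y=5. PCs: A@2 B@1
Step 4: thread B executes B2 (y = y + 2). Shared: x=2 y=7. PCs: A@2 B@2
Step 5: thread B executes B3 (x = x + 1). Shared: x=3 y=7. PCs: A@2 B@3
Step 6: thread A executes A3 (y = y + 1). Shared: x=3 y=8. PCs: A@3 B@3
Step 7: thread B executes B4 (y = y + 1). Shared: x=3 y=9. PCs: A@3 B@4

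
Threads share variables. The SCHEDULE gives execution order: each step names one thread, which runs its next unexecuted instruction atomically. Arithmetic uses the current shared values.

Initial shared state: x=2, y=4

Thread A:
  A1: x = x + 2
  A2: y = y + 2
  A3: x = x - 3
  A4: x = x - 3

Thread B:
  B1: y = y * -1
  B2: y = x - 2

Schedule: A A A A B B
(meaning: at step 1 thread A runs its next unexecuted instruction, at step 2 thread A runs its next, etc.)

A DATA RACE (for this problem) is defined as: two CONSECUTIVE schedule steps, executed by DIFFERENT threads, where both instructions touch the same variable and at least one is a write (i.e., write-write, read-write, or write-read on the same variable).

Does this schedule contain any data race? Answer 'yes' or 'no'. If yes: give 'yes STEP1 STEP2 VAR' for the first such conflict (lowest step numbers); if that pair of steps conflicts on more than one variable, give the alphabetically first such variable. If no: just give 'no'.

Answer: no

Derivation:
Steps 1,2: same thread (A). No race.
Steps 2,3: same thread (A). No race.
Steps 3,4: same thread (A). No race.
Steps 4,5: A(r=x,w=x) vs B(r=y,w=y). No conflict.
Steps 5,6: same thread (B). No race.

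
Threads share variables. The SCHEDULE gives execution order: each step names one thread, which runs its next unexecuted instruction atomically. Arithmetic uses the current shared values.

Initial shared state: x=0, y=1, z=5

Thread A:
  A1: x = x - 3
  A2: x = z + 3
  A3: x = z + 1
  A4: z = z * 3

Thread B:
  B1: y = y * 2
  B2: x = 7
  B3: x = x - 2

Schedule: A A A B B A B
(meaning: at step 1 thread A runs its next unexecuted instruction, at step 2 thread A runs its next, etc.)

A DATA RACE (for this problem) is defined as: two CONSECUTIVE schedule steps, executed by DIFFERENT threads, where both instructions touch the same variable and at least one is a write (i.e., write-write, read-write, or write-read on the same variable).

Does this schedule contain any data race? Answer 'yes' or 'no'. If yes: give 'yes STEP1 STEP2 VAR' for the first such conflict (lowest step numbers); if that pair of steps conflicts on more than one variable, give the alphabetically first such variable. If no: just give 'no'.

Steps 1,2: same thread (A). No race.
Steps 2,3: same thread (A). No race.
Steps 3,4: A(r=z,w=x) vs B(r=y,w=y). No conflict.
Steps 4,5: same thread (B). No race.
Steps 5,6: B(r=-,w=x) vs A(r=z,w=z). No conflict.
Steps 6,7: A(r=z,w=z) vs B(r=x,w=x). No conflict.

Answer: no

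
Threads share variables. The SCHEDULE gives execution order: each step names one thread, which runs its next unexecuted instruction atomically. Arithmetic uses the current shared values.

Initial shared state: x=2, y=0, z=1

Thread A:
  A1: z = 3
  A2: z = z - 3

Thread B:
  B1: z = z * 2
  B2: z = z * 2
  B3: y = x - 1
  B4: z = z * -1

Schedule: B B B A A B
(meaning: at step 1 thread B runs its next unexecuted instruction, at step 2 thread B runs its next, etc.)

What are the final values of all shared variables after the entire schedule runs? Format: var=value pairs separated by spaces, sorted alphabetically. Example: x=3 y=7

Answer: x=2 y=1 z=0

Derivation:
Step 1: thread B executes B1 (z = z * 2). Shared: x=2 y=0 z=2. PCs: A@0 B@1
Step 2: thread B executes B2 (z = z * 2). Shared: x=2 y=0 z=4. PCs: A@0 B@2
Step 3: thread B executes B3 (y = x - 1). Shared: x=2 y=1 z=4. PCs: A@0 B@3
Step 4: thread A executes A1 (z = 3). Shared: x=2 y=1 z=3. PCs: A@1 B@3
Step 5: thread A executes A2 (z = z - 3). Shared: x=2 y=1 z=0. PCs: A@2 B@3
Step 6: thread B executes B4 (z = z * -1). Shared: x=2 y=1 z=0. PCs: A@2 B@4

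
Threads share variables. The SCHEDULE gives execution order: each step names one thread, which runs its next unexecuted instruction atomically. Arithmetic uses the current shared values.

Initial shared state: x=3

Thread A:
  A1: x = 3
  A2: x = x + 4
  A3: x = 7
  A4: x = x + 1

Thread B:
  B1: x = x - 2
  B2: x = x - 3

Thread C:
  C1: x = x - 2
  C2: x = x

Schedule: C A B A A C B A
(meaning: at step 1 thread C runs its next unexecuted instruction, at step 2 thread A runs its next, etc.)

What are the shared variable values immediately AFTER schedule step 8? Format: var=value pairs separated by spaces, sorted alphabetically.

Answer: x=5

Derivation:
Step 1: thread C executes C1 (x = x - 2). Shared: x=1. PCs: A@0 B@0 C@1
Step 2: thread A executes A1 (x = 3). Shared: x=3. PCs: A@1 B@0 C@1
Step 3: thread B executes B1 (x = x - 2). Shared: x=1. PCs: A@1 B@1 C@1
Step 4: thread A executes A2 (x = x + 4). Shared: x=5. PCs: A@2 B@1 C@1
Step 5: thread A executes A3 (x = 7). Shared: x=7. PCs: A@3 B@1 C@1
Step 6: thread C executes C2 (x = x). Shared: x=7. PCs: A@3 B@1 C@2
Step 7: thread B executes B2 (x = x - 3). Shared: x=4. PCs: A@3 B@2 C@2
Step 8: thread A executes A4 (x = x + 1). Shared: x=5. PCs: A@4 B@2 C@2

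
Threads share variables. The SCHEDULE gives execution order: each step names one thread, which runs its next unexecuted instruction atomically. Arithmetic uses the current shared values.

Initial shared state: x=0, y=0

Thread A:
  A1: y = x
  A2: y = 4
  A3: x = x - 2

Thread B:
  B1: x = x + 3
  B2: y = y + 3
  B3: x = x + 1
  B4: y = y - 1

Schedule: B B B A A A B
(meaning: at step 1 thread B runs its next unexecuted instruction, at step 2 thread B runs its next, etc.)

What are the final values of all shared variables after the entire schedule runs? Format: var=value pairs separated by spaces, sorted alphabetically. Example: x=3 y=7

Answer: x=2 y=3

Derivation:
Step 1: thread B executes B1 (x = x + 3). Shared: x=3 y=0. PCs: A@0 B@1
Step 2: thread B executes B2 (y = y + 3). Shared: x=3 y=3. PCs: A@0 B@2
Step 3: thread B executes B3 (x = x + 1). Shared: x=4 y=3. PCs: A@0 B@3
Step 4: thread A executes A1 (y = x). Shared: x=4 y=4. PCs: A@1 B@3
Step 5: thread A executes A2 (y = 4). Shared: x=4 y=4. PCs: A@2 B@3
Step 6: thread A executes A3 (x = x - 2). Shared: x=2 y=4. PCs: A@3 B@3
Step 7: thread B executes B4 (y = y - 1). Shared: x=2 y=3. PCs: A@3 B@4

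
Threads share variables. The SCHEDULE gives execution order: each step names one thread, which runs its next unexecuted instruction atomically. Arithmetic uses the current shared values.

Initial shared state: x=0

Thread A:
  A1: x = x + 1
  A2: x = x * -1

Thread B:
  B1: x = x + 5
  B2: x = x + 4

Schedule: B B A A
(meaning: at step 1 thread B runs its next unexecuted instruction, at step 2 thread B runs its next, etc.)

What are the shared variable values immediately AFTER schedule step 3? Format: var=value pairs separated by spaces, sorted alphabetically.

Step 1: thread B executes B1 (x = x + 5). Shared: x=5. PCs: A@0 B@1
Step 2: thread B executes B2 (x = x + 4). Shared: x=9. PCs: A@0 B@2
Step 3: thread A executes A1 (x = x + 1). Shared: x=10. PCs: A@1 B@2

Answer: x=10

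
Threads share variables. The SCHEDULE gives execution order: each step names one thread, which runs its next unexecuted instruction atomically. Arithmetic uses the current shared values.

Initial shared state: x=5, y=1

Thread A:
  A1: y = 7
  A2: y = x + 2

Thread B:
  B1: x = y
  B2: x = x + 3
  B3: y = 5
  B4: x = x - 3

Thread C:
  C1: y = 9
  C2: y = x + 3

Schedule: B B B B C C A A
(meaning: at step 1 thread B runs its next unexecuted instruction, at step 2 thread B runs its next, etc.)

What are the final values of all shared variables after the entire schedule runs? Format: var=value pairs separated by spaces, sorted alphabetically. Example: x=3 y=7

Answer: x=1 y=3

Derivation:
Step 1: thread B executes B1 (x = y). Shared: x=1 y=1. PCs: A@0 B@1 C@0
Step 2: thread B executes B2 (x = x + 3). Shared: x=4 y=1. PCs: A@0 B@2 C@0
Step 3: thread B executes B3 (y = 5). Shared: x=4 y=5. PCs: A@0 B@3 C@0
Step 4: thread B executes B4 (x = x - 3). Shared: x=1 y=5. PCs: A@0 B@4 C@0
Step 5: thread C executes C1 (y = 9). Shared: x=1 y=9. PCs: A@0 B@4 C@1
Step 6: thread C executes C2 (y = x + 3). Shared: x=1 y=4. PCs: A@0 B@4 C@2
Step 7: thread A executes A1 (y = 7). Shared: x=1 y=7. PCs: A@1 B@4 C@2
Step 8: thread A executes A2 (y = x + 2). Shared: x=1 y=3. PCs: A@2 B@4 C@2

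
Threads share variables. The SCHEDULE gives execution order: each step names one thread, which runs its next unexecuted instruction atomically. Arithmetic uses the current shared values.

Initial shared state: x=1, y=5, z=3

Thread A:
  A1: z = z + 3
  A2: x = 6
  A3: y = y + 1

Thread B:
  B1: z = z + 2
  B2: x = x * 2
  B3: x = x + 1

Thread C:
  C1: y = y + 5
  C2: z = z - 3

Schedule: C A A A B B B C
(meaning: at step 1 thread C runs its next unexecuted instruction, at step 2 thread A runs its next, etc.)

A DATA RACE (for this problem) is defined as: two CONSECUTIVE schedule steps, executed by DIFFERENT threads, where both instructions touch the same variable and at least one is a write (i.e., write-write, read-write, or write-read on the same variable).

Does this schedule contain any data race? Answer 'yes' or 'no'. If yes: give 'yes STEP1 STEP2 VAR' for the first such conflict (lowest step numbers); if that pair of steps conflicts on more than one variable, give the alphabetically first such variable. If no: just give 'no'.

Steps 1,2: C(r=y,w=y) vs A(r=z,w=z). No conflict.
Steps 2,3: same thread (A). No race.
Steps 3,4: same thread (A). No race.
Steps 4,5: A(r=y,w=y) vs B(r=z,w=z). No conflict.
Steps 5,6: same thread (B). No race.
Steps 6,7: same thread (B). No race.
Steps 7,8: B(r=x,w=x) vs C(r=z,w=z). No conflict.

Answer: no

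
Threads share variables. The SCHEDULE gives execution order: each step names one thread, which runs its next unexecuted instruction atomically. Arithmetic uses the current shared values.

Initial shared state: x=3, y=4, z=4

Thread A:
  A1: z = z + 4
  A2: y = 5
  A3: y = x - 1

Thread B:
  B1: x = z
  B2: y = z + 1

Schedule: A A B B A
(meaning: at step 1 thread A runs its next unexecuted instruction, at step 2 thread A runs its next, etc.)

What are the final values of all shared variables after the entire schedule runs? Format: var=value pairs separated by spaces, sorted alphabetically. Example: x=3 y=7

Step 1: thread A executes A1 (z = z + 4). Shared: x=3 y=4 z=8. PCs: A@1 B@0
Step 2: thread A executes A2 (y = 5). Shared: x=3 y=5 z=8. PCs: A@2 B@0
Step 3: thread B executes B1 (x = z). Shared: x=8 y=5 z=8. PCs: A@2 B@1
Step 4: thread B executes B2 (y = z + 1). Shared: x=8 y=9 z=8. PCs: A@2 B@2
Step 5: thread A executes A3 (y = x - 1). Shared: x=8 y=7 z=8. PCs: A@3 B@2

Answer: x=8 y=7 z=8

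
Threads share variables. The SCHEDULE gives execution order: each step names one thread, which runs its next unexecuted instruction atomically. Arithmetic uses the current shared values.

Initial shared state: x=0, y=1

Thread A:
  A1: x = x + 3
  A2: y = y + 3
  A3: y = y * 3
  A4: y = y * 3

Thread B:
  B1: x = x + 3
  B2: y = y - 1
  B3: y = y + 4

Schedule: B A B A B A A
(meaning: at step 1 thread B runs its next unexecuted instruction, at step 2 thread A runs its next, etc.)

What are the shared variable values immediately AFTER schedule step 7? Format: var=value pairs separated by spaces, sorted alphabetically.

Answer: x=6 y=63

Derivation:
Step 1: thread B executes B1 (x = x + 3). Shared: x=3 y=1. PCs: A@0 B@1
Step 2: thread A executes A1 (x = x + 3). Shared: x=6 y=1. PCs: A@1 B@1
Step 3: thread B executes B2 (y = y - 1). Shared: x=6 y=0. PCs: A@1 B@2
Step 4: thread A executes A2 (y = y + 3). Shared: x=6 y=3. PCs: A@2 B@2
Step 5: thread B executes B3 (y = y + 4). Shared: x=6 y=7. PCs: A@2 B@3
Step 6: thread A executes A3 (y = y * 3). Shared: x=6 y=21. PCs: A@3 B@3
Step 7: thread A executes A4 (y = y * 3). Shared: x=6 y=63. PCs: A@4 B@3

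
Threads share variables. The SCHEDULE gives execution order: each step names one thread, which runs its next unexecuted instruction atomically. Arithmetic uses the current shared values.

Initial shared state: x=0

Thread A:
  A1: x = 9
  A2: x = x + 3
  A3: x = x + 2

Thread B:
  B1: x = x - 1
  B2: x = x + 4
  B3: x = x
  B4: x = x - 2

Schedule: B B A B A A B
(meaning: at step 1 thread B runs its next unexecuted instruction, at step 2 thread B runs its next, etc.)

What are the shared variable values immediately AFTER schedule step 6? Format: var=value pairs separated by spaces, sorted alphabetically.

Step 1: thread B executes B1 (x = x - 1). Shared: x=-1. PCs: A@0 B@1
Step 2: thread B executes B2 (x = x + 4). Shared: x=3. PCs: A@0 B@2
Step 3: thread A executes A1 (x = 9). Shared: x=9. PCs: A@1 B@2
Step 4: thread B executes B3 (x = x). Shared: x=9. PCs: A@1 B@3
Step 5: thread A executes A2 (x = x + 3). Shared: x=12. PCs: A@2 B@3
Step 6: thread A executes A3 (x = x + 2). Shared: x=14. PCs: A@3 B@3

Answer: x=14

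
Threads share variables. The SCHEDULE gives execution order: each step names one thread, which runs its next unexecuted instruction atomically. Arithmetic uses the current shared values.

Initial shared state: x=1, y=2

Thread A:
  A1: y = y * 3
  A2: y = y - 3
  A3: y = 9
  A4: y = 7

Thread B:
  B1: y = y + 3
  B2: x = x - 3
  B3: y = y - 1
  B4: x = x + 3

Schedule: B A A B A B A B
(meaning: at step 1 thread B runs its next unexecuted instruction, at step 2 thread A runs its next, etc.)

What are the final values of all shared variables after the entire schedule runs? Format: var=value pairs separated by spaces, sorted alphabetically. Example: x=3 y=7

Step 1: thread B executes B1 (y = y + 3). Shared: x=1 y=5. PCs: A@0 B@1
Step 2: thread A executes A1 (y = y * 3). Shared: x=1 y=15. PCs: A@1 B@1
Step 3: thread A executes A2 (y = y - 3). Shared: x=1 y=12. PCs: A@2 B@1
Step 4: thread B executes B2 (x = x - 3). Shared: x=-2 y=12. PCs: A@2 B@2
Step 5: thread A executes A3 (y = 9). Shared: x=-2 y=9. PCs: A@3 B@2
Step 6: thread B executes B3 (y = y - 1). Shared: x=-2 y=8. PCs: A@3 B@3
Step 7: thread A executes A4 (y = 7). Shared: x=-2 y=7. PCs: A@4 B@3
Step 8: thread B executes B4 (x = x + 3). Shared: x=1 y=7. PCs: A@4 B@4

Answer: x=1 y=7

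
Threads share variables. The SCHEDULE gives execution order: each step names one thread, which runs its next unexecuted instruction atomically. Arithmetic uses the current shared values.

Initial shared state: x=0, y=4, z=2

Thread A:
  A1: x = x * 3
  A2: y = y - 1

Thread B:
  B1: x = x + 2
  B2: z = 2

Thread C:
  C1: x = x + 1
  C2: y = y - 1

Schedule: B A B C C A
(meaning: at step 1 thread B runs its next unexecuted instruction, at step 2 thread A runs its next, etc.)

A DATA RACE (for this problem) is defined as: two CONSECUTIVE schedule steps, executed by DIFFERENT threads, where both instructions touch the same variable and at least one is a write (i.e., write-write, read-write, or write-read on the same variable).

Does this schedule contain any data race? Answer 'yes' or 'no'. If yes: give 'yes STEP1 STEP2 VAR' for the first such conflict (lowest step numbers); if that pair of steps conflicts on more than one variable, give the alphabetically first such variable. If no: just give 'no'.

Answer: yes 1 2 x

Derivation:
Steps 1,2: B(x = x + 2) vs A(x = x * 3). RACE on x (W-W).
Steps 2,3: A(r=x,w=x) vs B(r=-,w=z). No conflict.
Steps 3,4: B(r=-,w=z) vs C(r=x,w=x). No conflict.
Steps 4,5: same thread (C). No race.
Steps 5,6: C(y = y - 1) vs A(y = y - 1). RACE on y (W-W).
First conflict at steps 1,2.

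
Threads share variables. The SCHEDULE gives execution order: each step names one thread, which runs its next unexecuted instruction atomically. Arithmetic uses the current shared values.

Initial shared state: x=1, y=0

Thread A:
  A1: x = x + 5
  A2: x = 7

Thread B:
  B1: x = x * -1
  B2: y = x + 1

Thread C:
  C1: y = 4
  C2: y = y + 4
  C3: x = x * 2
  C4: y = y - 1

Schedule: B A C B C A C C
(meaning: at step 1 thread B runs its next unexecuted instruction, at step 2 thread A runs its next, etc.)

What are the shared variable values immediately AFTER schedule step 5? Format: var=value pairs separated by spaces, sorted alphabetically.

Step 1: thread B executes B1 (x = x * -1). Shared: x=-1 y=0. PCs: A@0 B@1 C@0
Step 2: thread A executes A1 (x = x + 5). Shared: x=4 y=0. PCs: A@1 B@1 C@0
Step 3: thread C executes C1 (y = 4). Shared: x=4 y=4. PCs: A@1 B@1 C@1
Step 4: thread B executes B2 (y = x + 1). Shared: x=4 y=5. PCs: A@1 B@2 C@1
Step 5: thread C executes C2 (y = y + 4). Shared: x=4 y=9. PCs: A@1 B@2 C@2

Answer: x=4 y=9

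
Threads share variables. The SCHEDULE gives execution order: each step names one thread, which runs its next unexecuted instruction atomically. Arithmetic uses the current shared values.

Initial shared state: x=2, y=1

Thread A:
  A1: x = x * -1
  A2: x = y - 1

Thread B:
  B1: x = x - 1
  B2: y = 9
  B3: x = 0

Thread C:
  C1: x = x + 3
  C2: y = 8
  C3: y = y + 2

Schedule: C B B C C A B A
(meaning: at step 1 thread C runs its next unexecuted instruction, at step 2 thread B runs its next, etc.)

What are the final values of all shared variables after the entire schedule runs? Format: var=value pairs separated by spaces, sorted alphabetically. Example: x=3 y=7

Answer: x=9 y=10

Derivation:
Step 1: thread C executes C1 (x = x + 3). Shared: x=5 y=1. PCs: A@0 B@0 C@1
Step 2: thread B executes B1 (x = x - 1). Shared: x=4 y=1. PCs: A@0 B@1 C@1
Step 3: thread B executes B2 (y = 9). Shared: x=4 y=9. PCs: A@0 B@2 C@1
Step 4: thread C executes C2 (y = 8). Shared: x=4 y=8. PCs: A@0 B@2 C@2
Step 5: thread C executes C3 (y = y + 2). Shared: x=4 y=10. PCs: A@0 B@2 C@3
Step 6: thread A executes A1 (x = x * -1). Shared: x=-4 y=10. PCs: A@1 B@2 C@3
Step 7: thread B executes B3 (x = 0). Shared: x=0 y=10. PCs: A@1 B@3 C@3
Step 8: thread A executes A2 (x = y - 1). Shared: x=9 y=10. PCs: A@2 B@3 C@3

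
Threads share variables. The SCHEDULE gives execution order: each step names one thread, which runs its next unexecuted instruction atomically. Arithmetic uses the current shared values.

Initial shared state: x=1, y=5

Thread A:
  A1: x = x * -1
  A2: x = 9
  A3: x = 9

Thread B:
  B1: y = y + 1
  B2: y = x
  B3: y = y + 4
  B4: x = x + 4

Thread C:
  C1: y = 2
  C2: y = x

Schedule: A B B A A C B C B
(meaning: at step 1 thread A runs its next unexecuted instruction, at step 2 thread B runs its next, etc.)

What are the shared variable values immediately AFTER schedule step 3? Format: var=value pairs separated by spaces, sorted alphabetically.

Answer: x=-1 y=-1

Derivation:
Step 1: thread A executes A1 (x = x * -1). Shared: x=-1 y=5. PCs: A@1 B@0 C@0
Step 2: thread B executes B1 (y = y + 1). Shared: x=-1 y=6. PCs: A@1 B@1 C@0
Step 3: thread B executes B2 (y = x). Shared: x=-1 y=-1. PCs: A@1 B@2 C@0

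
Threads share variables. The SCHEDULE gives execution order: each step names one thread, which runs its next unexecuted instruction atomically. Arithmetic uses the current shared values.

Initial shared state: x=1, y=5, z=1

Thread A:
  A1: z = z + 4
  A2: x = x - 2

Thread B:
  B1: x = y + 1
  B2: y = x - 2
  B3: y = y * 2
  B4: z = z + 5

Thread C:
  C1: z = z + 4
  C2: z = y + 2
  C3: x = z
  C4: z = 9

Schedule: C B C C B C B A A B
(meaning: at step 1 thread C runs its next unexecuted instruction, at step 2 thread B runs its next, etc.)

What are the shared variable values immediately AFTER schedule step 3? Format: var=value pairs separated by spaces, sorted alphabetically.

Answer: x=6 y=5 z=7

Derivation:
Step 1: thread C executes C1 (z = z + 4). Shared: x=1 y=5 z=5. PCs: A@0 B@0 C@1
Step 2: thread B executes B1 (x = y + 1). Shared: x=6 y=5 z=5. PCs: A@0 B@1 C@1
Step 3: thread C executes C2 (z = y + 2). Shared: x=6 y=5 z=7. PCs: A@0 B@1 C@2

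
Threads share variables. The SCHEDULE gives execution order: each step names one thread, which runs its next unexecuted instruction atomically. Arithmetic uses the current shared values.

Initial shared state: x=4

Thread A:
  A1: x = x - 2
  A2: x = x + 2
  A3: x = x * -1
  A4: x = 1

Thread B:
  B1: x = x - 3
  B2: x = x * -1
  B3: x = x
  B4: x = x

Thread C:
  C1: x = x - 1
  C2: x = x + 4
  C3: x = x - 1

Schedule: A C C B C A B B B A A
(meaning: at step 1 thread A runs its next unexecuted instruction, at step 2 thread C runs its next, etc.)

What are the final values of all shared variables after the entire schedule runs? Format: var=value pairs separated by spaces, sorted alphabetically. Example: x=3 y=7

Answer: x=1

Derivation:
Step 1: thread A executes A1 (x = x - 2). Shared: x=2. PCs: A@1 B@0 C@0
Step 2: thread C executes C1 (x = x - 1). Shared: x=1. PCs: A@1 B@0 C@1
Step 3: thread C executes C2 (x = x + 4). Shared: x=5. PCs: A@1 B@0 C@2
Step 4: thread B executes B1 (x = x - 3). Shared: x=2. PCs: A@1 B@1 C@2
Step 5: thread C executes C3 (x = x - 1). Shared: x=1. PCs: A@1 B@1 C@3
Step 6: thread A executes A2 (x = x + 2). Shared: x=3. PCs: A@2 B@1 C@3
Step 7: thread B executes B2 (x = x * -1). Shared: x=-3. PCs: A@2 B@2 C@3
Step 8: thread B executes B3 (x = x). Shared: x=-3. PCs: A@2 B@3 C@3
Step 9: thread B executes B4 (x = x). Shared: x=-3. PCs: A@2 B@4 C@3
Step 10: thread A executes A3 (x = x * -1). Shared: x=3. PCs: A@3 B@4 C@3
Step 11: thread A executes A4 (x = 1). Shared: x=1. PCs: A@4 B@4 C@3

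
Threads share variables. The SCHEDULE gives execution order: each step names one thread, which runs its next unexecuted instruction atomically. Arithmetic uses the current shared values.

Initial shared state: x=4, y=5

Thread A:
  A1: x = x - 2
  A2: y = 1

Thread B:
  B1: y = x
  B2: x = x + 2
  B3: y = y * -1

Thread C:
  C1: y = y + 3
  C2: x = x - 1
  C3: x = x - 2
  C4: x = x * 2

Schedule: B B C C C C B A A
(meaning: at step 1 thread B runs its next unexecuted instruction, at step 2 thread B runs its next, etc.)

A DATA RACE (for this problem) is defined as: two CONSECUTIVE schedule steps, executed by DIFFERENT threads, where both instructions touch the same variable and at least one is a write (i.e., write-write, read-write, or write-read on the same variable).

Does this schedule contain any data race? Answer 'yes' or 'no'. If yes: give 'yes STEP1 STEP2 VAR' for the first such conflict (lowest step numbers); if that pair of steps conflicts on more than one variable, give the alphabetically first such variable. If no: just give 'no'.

Answer: no

Derivation:
Steps 1,2: same thread (B). No race.
Steps 2,3: B(r=x,w=x) vs C(r=y,w=y). No conflict.
Steps 3,4: same thread (C). No race.
Steps 4,5: same thread (C). No race.
Steps 5,6: same thread (C). No race.
Steps 6,7: C(r=x,w=x) vs B(r=y,w=y). No conflict.
Steps 7,8: B(r=y,w=y) vs A(r=x,w=x). No conflict.
Steps 8,9: same thread (A). No race.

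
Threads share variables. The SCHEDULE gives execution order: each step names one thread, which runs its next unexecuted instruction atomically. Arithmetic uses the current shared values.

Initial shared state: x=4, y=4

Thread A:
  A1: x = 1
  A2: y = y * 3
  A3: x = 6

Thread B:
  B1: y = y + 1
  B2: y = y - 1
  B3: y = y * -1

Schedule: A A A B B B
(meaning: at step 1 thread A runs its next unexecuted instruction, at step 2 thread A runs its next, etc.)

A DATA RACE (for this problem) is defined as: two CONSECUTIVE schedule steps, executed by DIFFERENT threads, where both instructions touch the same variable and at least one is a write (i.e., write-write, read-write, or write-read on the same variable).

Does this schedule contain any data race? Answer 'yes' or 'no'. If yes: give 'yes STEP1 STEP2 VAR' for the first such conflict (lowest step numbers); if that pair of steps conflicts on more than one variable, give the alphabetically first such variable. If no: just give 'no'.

Answer: no

Derivation:
Steps 1,2: same thread (A). No race.
Steps 2,3: same thread (A). No race.
Steps 3,4: A(r=-,w=x) vs B(r=y,w=y). No conflict.
Steps 4,5: same thread (B). No race.
Steps 5,6: same thread (B). No race.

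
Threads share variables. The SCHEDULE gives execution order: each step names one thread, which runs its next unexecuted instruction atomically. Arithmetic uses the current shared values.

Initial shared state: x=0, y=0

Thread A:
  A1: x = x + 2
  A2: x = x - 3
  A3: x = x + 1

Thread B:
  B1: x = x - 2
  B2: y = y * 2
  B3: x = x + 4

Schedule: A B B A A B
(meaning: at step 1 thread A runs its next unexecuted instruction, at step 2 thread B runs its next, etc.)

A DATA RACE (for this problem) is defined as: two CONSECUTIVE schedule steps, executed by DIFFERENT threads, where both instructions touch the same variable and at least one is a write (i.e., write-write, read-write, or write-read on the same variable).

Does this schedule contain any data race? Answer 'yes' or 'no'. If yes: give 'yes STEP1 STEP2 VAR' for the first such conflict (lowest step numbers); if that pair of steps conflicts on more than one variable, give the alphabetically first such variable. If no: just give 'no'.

Steps 1,2: A(x = x + 2) vs B(x = x - 2). RACE on x (W-W).
Steps 2,3: same thread (B). No race.
Steps 3,4: B(r=y,w=y) vs A(r=x,w=x). No conflict.
Steps 4,5: same thread (A). No race.
Steps 5,6: A(x = x + 1) vs B(x = x + 4). RACE on x (W-W).
First conflict at steps 1,2.

Answer: yes 1 2 x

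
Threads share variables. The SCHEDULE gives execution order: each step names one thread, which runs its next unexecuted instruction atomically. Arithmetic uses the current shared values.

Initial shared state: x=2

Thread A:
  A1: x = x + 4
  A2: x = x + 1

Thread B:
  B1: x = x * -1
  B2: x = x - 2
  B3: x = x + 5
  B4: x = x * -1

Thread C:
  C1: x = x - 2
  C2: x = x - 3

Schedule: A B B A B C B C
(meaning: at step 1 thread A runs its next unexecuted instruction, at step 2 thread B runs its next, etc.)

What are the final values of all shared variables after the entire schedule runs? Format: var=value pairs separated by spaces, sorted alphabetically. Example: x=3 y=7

Answer: x=1

Derivation:
Step 1: thread A executes A1 (x = x + 4). Shared: x=6. PCs: A@1 B@0 C@0
Step 2: thread B executes B1 (x = x * -1). Shared: x=-6. PCs: A@1 B@1 C@0
Step 3: thread B executes B2 (x = x - 2). Shared: x=-8. PCs: A@1 B@2 C@0
Step 4: thread A executes A2 (x = x + 1). Shared: x=-7. PCs: A@2 B@2 C@0
Step 5: thread B executes B3 (x = x + 5). Shared: x=-2. PCs: A@2 B@3 C@0
Step 6: thread C executes C1 (x = x - 2). Shared: x=-4. PCs: A@2 B@3 C@1
Step 7: thread B executes B4 (x = x * -1). Shared: x=4. PCs: A@2 B@4 C@1
Step 8: thread C executes C2 (x = x - 3). Shared: x=1. PCs: A@2 B@4 C@2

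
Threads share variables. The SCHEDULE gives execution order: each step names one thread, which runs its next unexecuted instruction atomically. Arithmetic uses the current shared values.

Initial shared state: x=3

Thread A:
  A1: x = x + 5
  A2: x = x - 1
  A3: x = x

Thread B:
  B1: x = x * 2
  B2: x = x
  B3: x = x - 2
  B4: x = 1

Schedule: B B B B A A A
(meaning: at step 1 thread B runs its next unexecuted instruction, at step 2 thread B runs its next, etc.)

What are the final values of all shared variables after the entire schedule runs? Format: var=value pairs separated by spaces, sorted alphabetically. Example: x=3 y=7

Step 1: thread B executes B1 (x = x * 2). Shared: x=6. PCs: A@0 B@1
Step 2: thread B executes B2 (x = x). Shared: x=6. PCs: A@0 B@2
Step 3: thread B executes B3 (x = x - 2). Shared: x=4. PCs: A@0 B@3
Step 4: thread B executes B4 (x = 1). Shared: x=1. PCs: A@0 B@4
Step 5: thread A executes A1 (x = x + 5). Shared: x=6. PCs: A@1 B@4
Step 6: thread A executes A2 (x = x - 1). Shared: x=5. PCs: A@2 B@4
Step 7: thread A executes A3 (x = x). Shared: x=5. PCs: A@3 B@4

Answer: x=5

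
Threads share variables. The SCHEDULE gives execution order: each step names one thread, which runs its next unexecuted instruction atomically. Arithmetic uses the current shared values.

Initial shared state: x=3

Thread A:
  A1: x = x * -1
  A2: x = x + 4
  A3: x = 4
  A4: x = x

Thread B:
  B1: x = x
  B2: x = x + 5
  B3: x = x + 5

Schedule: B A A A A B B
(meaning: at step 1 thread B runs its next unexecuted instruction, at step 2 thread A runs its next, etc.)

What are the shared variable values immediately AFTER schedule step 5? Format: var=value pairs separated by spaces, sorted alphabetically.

Answer: x=4

Derivation:
Step 1: thread B executes B1 (x = x). Shared: x=3. PCs: A@0 B@1
Step 2: thread A executes A1 (x = x * -1). Shared: x=-3. PCs: A@1 B@1
Step 3: thread A executes A2 (x = x + 4). Shared: x=1. PCs: A@2 B@1
Step 4: thread A executes A3 (x = 4). Shared: x=4. PCs: A@3 B@1
Step 5: thread A executes A4 (x = x). Shared: x=4. PCs: A@4 B@1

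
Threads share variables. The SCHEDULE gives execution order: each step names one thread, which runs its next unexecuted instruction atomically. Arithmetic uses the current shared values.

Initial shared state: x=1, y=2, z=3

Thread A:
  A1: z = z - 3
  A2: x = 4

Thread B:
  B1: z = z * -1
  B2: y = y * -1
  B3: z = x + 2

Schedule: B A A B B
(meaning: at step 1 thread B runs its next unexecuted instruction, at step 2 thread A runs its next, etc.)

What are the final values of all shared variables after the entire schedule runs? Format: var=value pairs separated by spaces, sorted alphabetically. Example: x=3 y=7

Step 1: thread B executes B1 (z = z * -1). Shared: x=1 y=2 z=-3. PCs: A@0 B@1
Step 2: thread A executes A1 (z = z - 3). Shared: x=1 y=2 z=-6. PCs: A@1 B@1
Step 3: thread A executes A2 (x = 4). Shared: x=4 y=2 z=-6. PCs: A@2 B@1
Step 4: thread B executes B2 (y = y * -1). Shared: x=4 y=-2 z=-6. PCs: A@2 B@2
Step 5: thread B executes B3 (z = x + 2). Shared: x=4 y=-2 z=6. PCs: A@2 B@3

Answer: x=4 y=-2 z=6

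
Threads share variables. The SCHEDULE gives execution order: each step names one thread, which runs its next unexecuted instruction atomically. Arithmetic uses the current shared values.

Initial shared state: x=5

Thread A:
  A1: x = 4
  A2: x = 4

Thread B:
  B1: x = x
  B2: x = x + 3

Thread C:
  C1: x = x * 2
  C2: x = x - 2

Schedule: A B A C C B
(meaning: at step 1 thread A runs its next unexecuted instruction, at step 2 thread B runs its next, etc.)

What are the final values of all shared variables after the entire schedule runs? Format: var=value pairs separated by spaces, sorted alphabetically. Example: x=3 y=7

Step 1: thread A executes A1 (x = 4). Shared: x=4. PCs: A@1 B@0 C@0
Step 2: thread B executes B1 (x = x). Shared: x=4. PCs: A@1 B@1 C@0
Step 3: thread A executes A2 (x = 4). Shared: x=4. PCs: A@2 B@1 C@0
Step 4: thread C executes C1 (x = x * 2). Shared: x=8. PCs: A@2 B@1 C@1
Step 5: thread C executes C2 (x = x - 2). Shared: x=6. PCs: A@2 B@1 C@2
Step 6: thread B executes B2 (x = x + 3). Shared: x=9. PCs: A@2 B@2 C@2

Answer: x=9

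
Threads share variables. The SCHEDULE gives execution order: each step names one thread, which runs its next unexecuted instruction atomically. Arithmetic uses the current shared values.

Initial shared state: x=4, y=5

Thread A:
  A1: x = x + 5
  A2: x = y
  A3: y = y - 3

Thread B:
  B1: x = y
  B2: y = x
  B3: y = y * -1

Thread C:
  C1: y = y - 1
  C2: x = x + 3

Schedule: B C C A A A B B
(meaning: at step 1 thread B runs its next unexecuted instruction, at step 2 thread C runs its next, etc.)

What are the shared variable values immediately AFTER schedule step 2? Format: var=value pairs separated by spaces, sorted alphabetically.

Step 1: thread B executes B1 (x = y). Shared: x=5 y=5. PCs: A@0 B@1 C@0
Step 2: thread C executes C1 (y = y - 1). Shared: x=5 y=4. PCs: A@0 B@1 C@1

Answer: x=5 y=4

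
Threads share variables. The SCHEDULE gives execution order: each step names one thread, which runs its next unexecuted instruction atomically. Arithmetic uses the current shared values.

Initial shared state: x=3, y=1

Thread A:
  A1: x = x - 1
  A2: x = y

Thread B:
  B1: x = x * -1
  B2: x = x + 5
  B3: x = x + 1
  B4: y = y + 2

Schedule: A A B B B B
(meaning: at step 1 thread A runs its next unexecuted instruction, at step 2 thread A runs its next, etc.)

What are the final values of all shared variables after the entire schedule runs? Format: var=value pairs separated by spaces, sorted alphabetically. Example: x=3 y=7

Answer: x=5 y=3

Derivation:
Step 1: thread A executes A1 (x = x - 1). Shared: x=2 y=1. PCs: A@1 B@0
Step 2: thread A executes A2 (x = y). Shared: x=1 y=1. PCs: A@2 B@0
Step 3: thread B executes B1 (x = x * -1). Shared: x=-1 y=1. PCs: A@2 B@1
Step 4: thread B executes B2 (x = x + 5). Shared: x=4 y=1. PCs: A@2 B@2
Step 5: thread B executes B3 (x = x + 1). Shared: x=5 y=1. PCs: A@2 B@3
Step 6: thread B executes B4 (y = y + 2). Shared: x=5 y=3. PCs: A@2 B@4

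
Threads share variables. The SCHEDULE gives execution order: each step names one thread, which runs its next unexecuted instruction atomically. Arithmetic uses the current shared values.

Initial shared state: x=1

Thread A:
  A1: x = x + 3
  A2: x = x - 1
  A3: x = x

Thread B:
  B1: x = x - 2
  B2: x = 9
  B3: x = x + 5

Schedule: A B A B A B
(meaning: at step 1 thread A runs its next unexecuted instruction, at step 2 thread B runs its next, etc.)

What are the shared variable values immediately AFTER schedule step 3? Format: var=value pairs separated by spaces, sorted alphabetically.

Step 1: thread A executes A1 (x = x + 3). Shared: x=4. PCs: A@1 B@0
Step 2: thread B executes B1 (x = x - 2). Shared: x=2. PCs: A@1 B@1
Step 3: thread A executes A2 (x = x - 1). Shared: x=1. PCs: A@2 B@1

Answer: x=1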